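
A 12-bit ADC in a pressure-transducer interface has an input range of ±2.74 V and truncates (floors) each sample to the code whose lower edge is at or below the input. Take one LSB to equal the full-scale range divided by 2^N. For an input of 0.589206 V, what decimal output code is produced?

Full-scale range = 2.74 V − (-2.74 V) = 5.48 V. LSB = 5.48 V / 2^12 ≈ 1.338 mV.
code = ⌊(V_in − V_min)/LSB⌋ = ⌊(V_in − V_min) × 2^12 / range⌋
     = ⌊(0.589206 − (-2.74)) × 4096 / 5.48⌋ = ⌊3.329206 × 4096/5.48⌋
     = ⌊2488.399⌋ = 2488.

2488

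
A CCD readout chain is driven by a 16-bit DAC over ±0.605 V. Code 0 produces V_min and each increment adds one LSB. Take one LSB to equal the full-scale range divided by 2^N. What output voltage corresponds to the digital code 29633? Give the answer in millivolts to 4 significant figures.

-57.88 mV

Span: 0.605 V − (-0.605 V) = 1.21 V. LSB = 1.21 V / 2^16.
Output = V_min + (29633/65536) × range = -0.605 + 0.452164 × 1.21 V
      = -0.605 V + 0.547118 V = -0.0578819 V.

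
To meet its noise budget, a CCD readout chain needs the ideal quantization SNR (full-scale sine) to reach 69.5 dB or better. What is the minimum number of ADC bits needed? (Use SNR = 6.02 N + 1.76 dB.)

Solving 6.02 N ≥ 69.5 − 1.76: N ≥ 11.252. Round up → N = 12.

12 bits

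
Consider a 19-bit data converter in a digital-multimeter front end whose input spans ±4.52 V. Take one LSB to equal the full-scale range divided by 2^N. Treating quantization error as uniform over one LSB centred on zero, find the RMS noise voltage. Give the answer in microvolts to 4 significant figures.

4.977 µV

Range = 4.52 − (-4.52) = 9.04 V.
LSB = 9.04 V / 2^19 = 17.2424 µV.
σ_q = LSB/√12 = 17.2424 µV/3.4641 = 4.977 µV.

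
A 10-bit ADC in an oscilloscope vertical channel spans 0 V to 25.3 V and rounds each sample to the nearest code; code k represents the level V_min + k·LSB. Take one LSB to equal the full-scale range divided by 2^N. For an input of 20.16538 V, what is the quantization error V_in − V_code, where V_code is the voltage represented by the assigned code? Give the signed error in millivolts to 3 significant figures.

+4.44 mV

Full-scale range = 25.3 V. LSB = 25.3 V / 2^10 ≈ 24.71 mV.
(V_in − V_min)/LSB = (20.16538 − (0)) × 1024/25.3 = 816.1798 → nearest code k = 816.
V_code = V_min + k × range/2^10 = 0 + 816 × 25.3/1024 = 20.16093750 V.
e = 20.16538 − (20.16093750) = +4.44 mV.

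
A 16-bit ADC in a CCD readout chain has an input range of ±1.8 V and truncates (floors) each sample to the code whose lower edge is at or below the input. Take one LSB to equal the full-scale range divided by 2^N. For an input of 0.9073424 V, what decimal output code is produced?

Full-scale range = 1.8 V − (-1.8 V) = 3.6 V. LSB = 3.6 V / 2^16 ≈ 54.93 µV.
code = ⌊(V_in − V_min)/LSB⌋ = ⌊(V_in − V_min) × 2^16 / range⌋
     = ⌊(0.9073424 − (-1.8)) × 65536 / 3.6⌋ = ⌊2.7073424 × 65536/3.6⌋
     = ⌊49285.664⌋ = 49285.

49285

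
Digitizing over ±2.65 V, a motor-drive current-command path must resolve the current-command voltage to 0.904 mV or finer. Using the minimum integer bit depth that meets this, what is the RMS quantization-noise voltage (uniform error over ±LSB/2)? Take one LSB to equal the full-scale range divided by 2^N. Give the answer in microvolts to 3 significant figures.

Range = 2.65 − (-2.65) = 5.3 V.
Required number of levels: 5.3/0.904 mV = 5862.8; smallest N with 2^N ≥ that is 13.
LSB = 5.3 V ÷ 2^13 = 5.3/8192 V = 0.64697 mV.
RMS noise = LSB/√12 = 187 µV.

187 µV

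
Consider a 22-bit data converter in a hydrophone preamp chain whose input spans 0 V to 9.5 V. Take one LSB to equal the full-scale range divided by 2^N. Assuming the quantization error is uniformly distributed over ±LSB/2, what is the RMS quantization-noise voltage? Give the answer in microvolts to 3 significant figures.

0.654 µV

V_FS = 9.5 V.
LSB = 9.5 V / 2^22 = 2.2650 µV.
σ_q = LSB/√12 = 2.2650 µV/3.4641 = 0.654 µV.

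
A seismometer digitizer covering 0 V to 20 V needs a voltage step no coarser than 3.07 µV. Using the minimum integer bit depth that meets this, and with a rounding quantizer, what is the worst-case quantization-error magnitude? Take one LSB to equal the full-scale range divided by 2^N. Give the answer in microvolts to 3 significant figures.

Span = 20 V.
20 V / 3.07 µV = 6.515e6. Since 2^22 = 4194304 and 2^23 = 8388608, N = 23.
Step size = 20/8388608 V = 2.3842 µV.
Max error for round-to-nearest is LSB/2 = 1.19 µV.

1.19 µV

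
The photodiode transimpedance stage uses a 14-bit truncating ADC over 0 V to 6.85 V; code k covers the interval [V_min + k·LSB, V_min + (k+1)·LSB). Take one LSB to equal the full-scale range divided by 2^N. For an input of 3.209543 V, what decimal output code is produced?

7676

Span = 6.85 V. LSB = 6.85 V / 2^14 ≈ 418.1 µV.
code = ⌊(V_in − V_min)/LSB⌋ = ⌊(V_in − V_min) × 2^14 / range⌋
     = ⌊(3.209543 − (0)) × 16384 / 6.85⌋ = ⌊3.209543 × 16384/6.85⌋
     = ⌊7676.665⌋ = 7676.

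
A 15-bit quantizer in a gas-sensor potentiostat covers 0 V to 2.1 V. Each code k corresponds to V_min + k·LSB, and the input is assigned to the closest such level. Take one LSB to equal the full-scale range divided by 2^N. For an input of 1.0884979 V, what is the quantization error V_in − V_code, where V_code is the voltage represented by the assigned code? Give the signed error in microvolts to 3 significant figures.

−18.3 µV

V_FS = 2.1 V. LSB = 2.1 V / 2^15 ≈ 64.09 µV.
Position in LSBs: (1.0884979 − (0)) × 32768/2.1 = 16984.7139; rounding gives k = 16985.
V_code = 0 + (16985/32768) × 2.1 = 1.0885162354 V.
Error = V_in − V_code = 1.0884979 − (1.0885162354) = −18.3 µV.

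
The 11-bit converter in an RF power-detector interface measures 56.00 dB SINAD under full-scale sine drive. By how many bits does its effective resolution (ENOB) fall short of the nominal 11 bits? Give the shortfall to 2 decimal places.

Effective bits = (56.00 − 1.76)/6.02 = 9.0100.
11 − 9.0100 = 1.99 bits below nominal.

1.99 bits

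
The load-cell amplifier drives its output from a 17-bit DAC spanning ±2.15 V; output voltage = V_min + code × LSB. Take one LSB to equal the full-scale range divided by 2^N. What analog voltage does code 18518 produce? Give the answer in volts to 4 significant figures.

Range = 2.15 − (-2.15) = 4.3 V. LSB = 4.3 V / 2^17.
V_out = -2.15 + 18518 × (4.3/131072) V
      = -2.15 V + 0.607509 V = -1.54249 V.

-1.542 V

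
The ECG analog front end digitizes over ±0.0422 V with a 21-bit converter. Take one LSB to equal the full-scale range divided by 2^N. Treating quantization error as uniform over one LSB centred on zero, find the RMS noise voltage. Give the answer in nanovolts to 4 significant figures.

11.62 nV

Span: 0.0422 V − (-0.0422 V) = 0.0844 V.
LSB = 0.0844 V / 2^21 = 40.2451 nV.
σ_q = LSB/√12 = 40.2451 nV/3.4641 = 11.62 nV.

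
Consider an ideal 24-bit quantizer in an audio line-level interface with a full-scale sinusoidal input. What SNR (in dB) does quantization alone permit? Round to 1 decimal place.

SNR = 6.02·24 + 1.76 = 146.24 dB.

146.2 dB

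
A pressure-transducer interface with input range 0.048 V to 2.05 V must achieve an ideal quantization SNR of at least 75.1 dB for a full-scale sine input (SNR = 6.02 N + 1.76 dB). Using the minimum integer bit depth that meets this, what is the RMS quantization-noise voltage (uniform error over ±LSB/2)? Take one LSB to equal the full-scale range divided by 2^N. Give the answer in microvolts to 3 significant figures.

Range = 2.05 − (0.048) = 2.002 V.
N ≥ (75.1 − 1.76)/6.02 = 12.183 → N_min = 13.
LSB = 2.002 V ÷ 2^13 = 2.002/8192 V = 244.38 µV.
σ_q = LSB/√12 = 244.38 µV/3.4641 = 70.5 µV.

70.5 µV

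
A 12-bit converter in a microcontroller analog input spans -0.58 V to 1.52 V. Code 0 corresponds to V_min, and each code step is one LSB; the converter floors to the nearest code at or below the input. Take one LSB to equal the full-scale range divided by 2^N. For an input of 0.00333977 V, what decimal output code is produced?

1137

Full-scale range = 1.52 V − (-0.58 V) = 2.1 V. LSB = 2.1 V / 2^12 ≈ 0.5127 mV.
(V_in − V_min) × 2^12/range = (0.00333977 − (-0.58)) × 4096/2.1 = 1137.790.
Floor → code = 1137.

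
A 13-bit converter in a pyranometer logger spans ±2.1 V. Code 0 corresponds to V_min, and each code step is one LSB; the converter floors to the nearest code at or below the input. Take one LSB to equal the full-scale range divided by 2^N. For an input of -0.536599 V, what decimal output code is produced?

Range = 2.1 − (-2.1) = 4.2 V. LSB = 4.2 V / 2^13 ≈ 0.5127 mV.
code = ⌊(V_in − V_min)/LSB⌋ = ⌊(V_in − V_min) × 2^13 / range⌋
     = ⌊(-0.536599 − (-2.1)) × 8192 / 4.2⌋ = ⌊1.563401 × 8192/4.2⌋
     = ⌊3049.376⌋ = 3049.

3049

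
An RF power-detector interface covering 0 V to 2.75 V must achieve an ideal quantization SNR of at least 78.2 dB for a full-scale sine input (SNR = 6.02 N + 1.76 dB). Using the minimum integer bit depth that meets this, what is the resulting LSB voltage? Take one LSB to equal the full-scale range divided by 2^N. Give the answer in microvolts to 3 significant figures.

Span = 2.75 V.
Solving 6.02 N ≥ 78.2 − 1.76: N ≥ 12.698. Round up → N = 13.
LSB = 2.75 V / 2^13 = 336 µV.

336 µV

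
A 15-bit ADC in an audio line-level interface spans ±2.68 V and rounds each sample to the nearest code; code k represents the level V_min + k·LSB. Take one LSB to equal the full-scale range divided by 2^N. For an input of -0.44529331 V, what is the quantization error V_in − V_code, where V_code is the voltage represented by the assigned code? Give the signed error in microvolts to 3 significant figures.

−44.3 µV

The full-scale span is 2.68 − (-2.68) = 5.36 V. LSB = 5.36 V / 2^15 ≈ 163.6 µV.
(-0.44529331 − (-2.68)) / LSB = 2.23470669 × 32768/5.36 = 13661.7293. Nearest integer: k = 13662.
Reconstructed level: -2.68 + 13662 × 5.36/32768 V = -0.44524902344 V.
Error = V_in − V_code = -0.44529331 − (-0.44524902344) = −44.3 µV.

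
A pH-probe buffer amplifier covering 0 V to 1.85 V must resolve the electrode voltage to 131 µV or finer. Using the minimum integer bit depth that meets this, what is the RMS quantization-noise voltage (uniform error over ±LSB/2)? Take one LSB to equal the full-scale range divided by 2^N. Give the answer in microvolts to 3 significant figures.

Full-scale range = 1.85 V.
Required number of levels: 1.85/131 µV = 14122; smallest N with 2^N ≥ that is 14.
LSB = 1.85 V ÷ 2^14 = 1.85/16384 V = 112.92 µV.
σ_q = LSB/√12 = 112.92 µV/3.4641 = 32.6 µV.

32.6 µV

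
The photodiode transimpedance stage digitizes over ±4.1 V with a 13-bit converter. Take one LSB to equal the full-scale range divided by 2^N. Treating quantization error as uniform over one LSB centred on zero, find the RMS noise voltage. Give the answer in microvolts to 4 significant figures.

289.0 µV

Range = 4.1 − (-4.1) = 8.2 V.
LSB = 8.2 V ÷ 2^13 = 8.2/8192 V = 1.00098 mV.
For a uniform distribution on [−LSB/2, +LSB/2], V_rms = LSB/√12 = 1.00098 mV/3.4641 = 289.0 µV.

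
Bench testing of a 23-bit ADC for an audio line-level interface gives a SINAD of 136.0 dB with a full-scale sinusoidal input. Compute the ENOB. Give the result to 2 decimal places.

ENOB = (136.0 − 1.76)/6.02 = 22.2990 bits.

22.30 bits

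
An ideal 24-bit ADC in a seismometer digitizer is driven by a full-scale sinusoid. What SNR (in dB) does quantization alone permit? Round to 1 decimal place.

146.2 dB

For an ideal N-bit converter with full-scale sine input, SNR = 6.02 N + 1.76 dB. SNR = 6.02 × 24 + 1.76 = 144.48 + 1.76 = 146.24 dB.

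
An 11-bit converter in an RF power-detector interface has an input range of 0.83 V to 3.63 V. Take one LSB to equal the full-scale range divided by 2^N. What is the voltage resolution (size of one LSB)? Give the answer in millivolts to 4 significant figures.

1.367 mV

Full-scale range = 3.63 V − (0.83 V) = 2.8 V.
There are 2^11 = 2048 steps.
LSB = 2.8 V / 2^11 = 1.367 mV.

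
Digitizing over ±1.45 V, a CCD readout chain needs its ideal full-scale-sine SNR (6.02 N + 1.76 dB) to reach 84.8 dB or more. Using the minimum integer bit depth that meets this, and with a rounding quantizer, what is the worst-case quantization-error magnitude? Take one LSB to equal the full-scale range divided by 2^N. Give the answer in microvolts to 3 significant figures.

Span: 1.45 V − (-1.45 V) = 2.9 V.
Solving 6.02 N ≥ 84.8 − 1.76: N ≥ 13.794. Round up → N = 14.
LSB = 2.9 V / 2^14 = 177.00 µV.
Max error for round-to-nearest is LSB/2 = 88.5 µV.

88.5 µV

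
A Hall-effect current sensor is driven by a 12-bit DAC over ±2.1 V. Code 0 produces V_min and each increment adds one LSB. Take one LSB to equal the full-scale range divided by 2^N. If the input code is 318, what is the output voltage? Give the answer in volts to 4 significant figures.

Full-scale range = 2.1 V − (-2.1 V) = 4.2 V. LSB = 4.2 V / 2^12.
V_out = -2.1 + 318 × (4.2/4096) V
      = -2.1 V + 0.326074 V = -1.77393 V.

-1.774 V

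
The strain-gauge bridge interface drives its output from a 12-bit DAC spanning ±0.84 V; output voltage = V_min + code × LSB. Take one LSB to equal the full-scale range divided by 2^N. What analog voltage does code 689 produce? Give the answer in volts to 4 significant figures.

-0.5574 V

Range = 0.84 − (-0.84) = 1.68 V. LSB = 1.68 V / 2^12.
V_out = -0.84 + 689 × (1.68/4096) V
      = -0.84 + 0.282598 = -0.557402 V.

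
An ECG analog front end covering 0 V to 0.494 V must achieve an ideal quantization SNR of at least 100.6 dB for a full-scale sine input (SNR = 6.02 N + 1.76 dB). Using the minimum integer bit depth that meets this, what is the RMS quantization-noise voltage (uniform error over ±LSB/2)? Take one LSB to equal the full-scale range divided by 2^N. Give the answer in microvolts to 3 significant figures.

Span = 0.494 V.
6.02 N + 1.76 ≥ 100.6 gives N ≥ 16.419, so the minimum integer is 17.
Step size = 0.494/131072 V = 3.7689 µV.
σ_q = LSB/√12 = 3.7689 µV/3.4641 = 1.09 µV.

1.09 µV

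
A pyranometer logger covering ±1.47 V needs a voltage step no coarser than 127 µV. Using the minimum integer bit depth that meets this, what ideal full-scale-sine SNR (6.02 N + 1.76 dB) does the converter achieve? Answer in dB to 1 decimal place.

92.1 dB

Span: 1.47 V − (-1.47 V) = 2.94 V.
Need 2^N ≥ 2.94 V / 127 µV = 23150 → N_min = 15.
SNR = 6.02 × 15 + 1.76 = 92.06 dB.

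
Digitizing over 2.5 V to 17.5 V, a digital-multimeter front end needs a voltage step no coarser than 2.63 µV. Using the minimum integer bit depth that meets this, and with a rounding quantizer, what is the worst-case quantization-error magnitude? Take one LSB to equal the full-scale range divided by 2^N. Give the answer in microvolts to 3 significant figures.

Range = 17.5 − (2.5) = 15 V.
Levels needed ≥ 15/2.63 µV = 5.703e6. 2^23 = 8388608 suffices, so N_min = 23.
LSB = 15 V ÷ 2^23 = 15/8388608 V = 1.7881 µV.
|e|_max = LSB/2 = 0.894 µV.

0.894 µV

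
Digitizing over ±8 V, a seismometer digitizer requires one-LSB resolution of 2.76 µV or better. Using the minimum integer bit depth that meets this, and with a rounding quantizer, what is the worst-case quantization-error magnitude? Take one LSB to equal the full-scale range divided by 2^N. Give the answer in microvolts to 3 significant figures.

0.954 µV

Full-scale range = 8 V − (-8 V) = 16 V.
Required number of levels: 16/2.76 µV = 5.7971e6; smallest N with 2^N ≥ that is 23.
LSB = 16 V ÷ 2^23 = 16/8388608 V = 1.9073 µV.
Max error for round-to-nearest is LSB/2 = 0.954 µV.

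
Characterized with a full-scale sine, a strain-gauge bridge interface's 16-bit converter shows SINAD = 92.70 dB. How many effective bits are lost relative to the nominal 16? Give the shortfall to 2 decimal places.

N_eff = (92.70 − 1.76)/6.02 = 15.1063 bits.
Shortfall = 16 − 15.1063 = 0.8937 bits.

0.89 bits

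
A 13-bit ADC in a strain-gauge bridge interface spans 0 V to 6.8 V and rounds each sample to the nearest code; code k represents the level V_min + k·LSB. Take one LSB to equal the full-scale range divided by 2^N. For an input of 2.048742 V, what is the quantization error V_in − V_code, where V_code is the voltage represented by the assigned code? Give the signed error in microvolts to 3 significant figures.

Range is 6.8 V. LSB = 6.8 V / 2^13 ≈ 0.8301 mV.
(V_in − V_min)/LSB = (2.048742 − (0)) × 8192/6.8 = 2468.1315 → nearest code k = 2468.
Reconstructed level: 0 + 2468 × 6.8/8192 V = 2.048632813 V.
V_in − V_code = 2.048742 − (2.048632813) = +109 µV.

+109 µV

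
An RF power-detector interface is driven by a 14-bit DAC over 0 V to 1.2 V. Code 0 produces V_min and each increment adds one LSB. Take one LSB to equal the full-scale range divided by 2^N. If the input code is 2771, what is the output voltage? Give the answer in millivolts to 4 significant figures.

Full-scale range = 1.2 V. LSB = 1.2 V / 2^14.
Output = V_min + (2771/16384) × range = 0 + 0.169128 × 1.2 V
      = 0 V + 0.202954 V = 0.202954 V.

203.0 mV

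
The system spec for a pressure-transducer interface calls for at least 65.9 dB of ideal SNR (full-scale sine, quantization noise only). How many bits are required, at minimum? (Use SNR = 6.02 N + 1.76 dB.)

N ≥ (65.9 − 1.76)/6.02 = 10.654 → N_min = 11.

11 bits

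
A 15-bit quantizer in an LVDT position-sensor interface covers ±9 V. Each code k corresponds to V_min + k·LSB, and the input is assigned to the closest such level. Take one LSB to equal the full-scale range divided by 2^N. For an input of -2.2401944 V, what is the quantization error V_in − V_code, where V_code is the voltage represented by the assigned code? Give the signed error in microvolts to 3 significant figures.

Range = 9 − (-9) = 18 V. LSB = 18 V / 2^15 ≈ 0.5493 mV.
Position in LSBs: (-2.2401944 − (-9)) × 32768/18 = 12305.8506; rounding gives k = 12306.
V_code = V_min + k × range/2^15 = -9 + 12306 × 18/32768 = -2.2401123047 V.
V_in − V_code = -2.2401944 − (-2.2401123047) = −82.1 µV.

−82.1 µV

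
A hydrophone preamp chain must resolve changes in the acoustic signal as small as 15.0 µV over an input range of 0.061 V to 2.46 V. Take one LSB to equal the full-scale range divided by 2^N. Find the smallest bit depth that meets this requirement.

18 bits

Range = 2.46 − (0.061) = 2.399 V.
Need 2^N ≥ 2.399 V / 15.0 µV = 159900 → N_min = 18.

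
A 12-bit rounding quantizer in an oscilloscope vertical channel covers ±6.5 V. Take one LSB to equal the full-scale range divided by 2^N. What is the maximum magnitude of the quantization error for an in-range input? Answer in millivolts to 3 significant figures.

The full-scale span is 6.5 − (-6.5) = 13 V.
Step size = 13/4096 V = 3.1738 mV.
Worst-case error for round-to-nearest is half an LSB: 1.59 mV.

1.59 mV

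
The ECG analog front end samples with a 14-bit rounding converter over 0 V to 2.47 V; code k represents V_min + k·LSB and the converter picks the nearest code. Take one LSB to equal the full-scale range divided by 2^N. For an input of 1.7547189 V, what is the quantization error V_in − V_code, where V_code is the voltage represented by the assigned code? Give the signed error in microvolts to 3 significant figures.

Span = 2.47 V. LSB = 2.47 V / 2^14 ≈ 150.8 µV.
(V_in − V_min)/LSB = (1.7547189 − (0)) × 16384/2.47 = 11639.3986 → nearest code k = 11639.
V_code = 0 + (11639/16384) × 2.47 = 1.7546588135 V.
e = 1.7547189 − (1.7546588135) = +60.1 µV.

+60.1 µV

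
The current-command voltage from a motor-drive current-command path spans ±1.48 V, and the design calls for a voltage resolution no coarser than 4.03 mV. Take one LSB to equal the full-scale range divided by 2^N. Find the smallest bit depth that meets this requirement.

10 bits

Full-scale range = 1.48 V − (-1.48 V) = 2.96 V.
2.96 V / 4.03 mV = 734.5. Since 2^9 = 512 and 2^10 = 1024, N = 10.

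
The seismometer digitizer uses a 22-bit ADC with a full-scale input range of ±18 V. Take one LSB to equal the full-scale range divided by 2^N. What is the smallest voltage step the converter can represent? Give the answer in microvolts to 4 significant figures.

8.583 µV

Span: 18 V − (-18 V) = 36 V.
2^22 = 4194304 levels.
LSB = 36 V / 2^22 = 8.583 µV.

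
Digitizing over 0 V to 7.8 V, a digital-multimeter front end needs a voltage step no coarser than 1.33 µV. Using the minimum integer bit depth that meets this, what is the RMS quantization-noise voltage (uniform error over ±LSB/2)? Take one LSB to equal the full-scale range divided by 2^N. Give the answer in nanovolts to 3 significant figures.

268 nV

V_FS = 7.8 V.
Required number of levels: 7.8/1.33 µV = 5.8647e6; smallest N with 2^N ≥ that is 23.
LSB = 7.8 V ÷ 2^23 = 7.8/8388608 V = 0.92983 µV.
σ_q = LSB/√12 = 0.92983 µV/3.4641 = 268 nV.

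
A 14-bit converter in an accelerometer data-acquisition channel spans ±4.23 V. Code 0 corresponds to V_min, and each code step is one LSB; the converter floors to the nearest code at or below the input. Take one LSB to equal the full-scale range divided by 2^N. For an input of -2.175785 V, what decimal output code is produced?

3978

Span: 4.23 V − (-4.23 V) = 8.46 V. LSB = 8.46 V / 2^14 ≈ 0.5164 mV.
(V_in − V_min) × 2^14/range = (-2.175785 − (-4.23)) × 16384/8.46 = 3978.281.
Floor → code = 3978.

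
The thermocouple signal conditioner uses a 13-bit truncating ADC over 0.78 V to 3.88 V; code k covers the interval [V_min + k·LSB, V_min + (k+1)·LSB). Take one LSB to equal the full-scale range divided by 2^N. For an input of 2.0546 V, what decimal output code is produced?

Span: 3.88 V − (0.78 V) = 3.1 V. LSB = 3.1 V / 2^13 ≈ 378.4 µV.
V_in − V_min = 2.0546 − (0.78) = 1.2746 V.
Divide by LSB: 1.2746 × 8192/3.1 = 3368.2333.
Truncating gives code 3368.

3368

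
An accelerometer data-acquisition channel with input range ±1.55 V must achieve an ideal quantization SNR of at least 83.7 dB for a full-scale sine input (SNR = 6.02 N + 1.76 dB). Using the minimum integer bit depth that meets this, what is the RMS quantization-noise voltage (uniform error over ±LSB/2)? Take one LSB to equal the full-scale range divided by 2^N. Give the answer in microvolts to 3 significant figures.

54.6 µV

The full-scale span is 1.55 − (-1.55) = 3.1 V.
6.02 N + 1.76 ≥ 83.7 gives N ≥ 13.611, so the minimum integer is 14.
LSB = 3.1 V / 2^14 = 189.21 µV.
RMS noise = LSB/√12 = 54.6 µV.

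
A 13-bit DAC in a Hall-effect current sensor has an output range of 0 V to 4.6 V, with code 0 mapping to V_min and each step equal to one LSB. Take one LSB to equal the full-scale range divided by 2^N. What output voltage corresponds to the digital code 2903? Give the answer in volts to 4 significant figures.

1.630 V

Span = 4.6 V. LSB = 4.6 V / 2^13.
V_out = V_min + code × LSB = 0 V + 2903 × 4.6 V / 8192
      = 0 V + 1.63010 V = 1.63010 V.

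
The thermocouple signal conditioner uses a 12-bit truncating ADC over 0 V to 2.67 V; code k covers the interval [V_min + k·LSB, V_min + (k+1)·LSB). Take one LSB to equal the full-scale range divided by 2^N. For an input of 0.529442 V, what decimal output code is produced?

812

Range is 2.67 V. LSB = 2.67 V / 2^12 ≈ 0.6519 mV.
V_in − V_min = 0.529442 − (0) = 0.529442 V.
Divide by LSB: 0.529442 × 4096/2.67 = 812.2077.
Truncating gives code 812.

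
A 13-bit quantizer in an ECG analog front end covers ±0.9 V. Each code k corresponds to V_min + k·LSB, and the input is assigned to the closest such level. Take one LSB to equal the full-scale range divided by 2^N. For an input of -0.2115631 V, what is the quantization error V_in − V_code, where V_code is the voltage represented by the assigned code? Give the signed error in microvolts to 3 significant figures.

+33.6 µV

The full-scale span is 0.9 − (-0.9) = 1.8 V. LSB = 1.8 V / 2^13 ≈ 219.7 µV.
(V_in − V_min)/LSB = (-0.2115631 − (-0.9)) × 8192/1.8 = 3133.1528 → nearest code k = 3133.
V_code = V_min + k × range/2^13 = -0.9 + 3133 × 1.8/8192 = -0.2115966797 V.
V_in − V_code = -0.2115631 − (-0.2115966797) = +33.6 µV.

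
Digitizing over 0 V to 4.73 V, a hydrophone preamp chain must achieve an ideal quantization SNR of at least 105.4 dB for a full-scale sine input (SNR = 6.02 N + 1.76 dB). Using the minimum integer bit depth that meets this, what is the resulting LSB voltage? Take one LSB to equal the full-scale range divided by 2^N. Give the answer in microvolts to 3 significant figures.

V_FS = 4.73 V.
Required N = ⌈(105.4 − 1.76)/6.02⌉ = ⌈17.216⌉ = 18.
Step size = 4.73/262144 V = 18.0 µV.

18.0 µV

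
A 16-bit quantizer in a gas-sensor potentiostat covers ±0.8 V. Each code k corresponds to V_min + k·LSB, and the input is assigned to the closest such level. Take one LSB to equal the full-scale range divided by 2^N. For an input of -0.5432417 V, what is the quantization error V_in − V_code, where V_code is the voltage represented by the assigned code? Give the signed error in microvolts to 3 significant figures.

−4.40 µV

The full-scale span is 0.8 − (-0.8) = 1.6 V. LSB = 1.6 V / 2^16 ≈ 24.41 µV.
(V_in − V_min)/LSB = (-0.5432417 − (-0.8)) × 65536/1.6 = 10516.8200 → nearest code k = 10517.
V_code = V_min + k × range/2^16 = -0.8 + 10517 × 1.6/65536 = -0.54323730469 V.
e = -0.5432417 − (-0.54323730469) = −4.40 µV.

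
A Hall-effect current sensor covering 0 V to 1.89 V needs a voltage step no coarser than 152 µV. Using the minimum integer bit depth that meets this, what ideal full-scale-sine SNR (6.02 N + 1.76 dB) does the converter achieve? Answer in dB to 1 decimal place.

86.0 dB

V_FS = 1.89 V.
Required number of levels: 1.89/152 µV = 12434; smallest N with 2^N ≥ that is 14.
Ideal SNR at N = 14: 6.02·14 + 1.76 = 86.0 dB.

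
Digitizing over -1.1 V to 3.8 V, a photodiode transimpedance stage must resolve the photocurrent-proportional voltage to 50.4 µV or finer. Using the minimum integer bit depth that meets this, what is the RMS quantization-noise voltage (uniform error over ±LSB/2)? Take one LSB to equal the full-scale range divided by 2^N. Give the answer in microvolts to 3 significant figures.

10.8 µV

The full-scale span is 3.8 − (-1.1) = 4.9 V.
Need 2^N ≥ 4.9 V / 50.4 µV = 97220 → N_min = 17.
LSB = 4.9 V ÷ 2^17 = 4.9/131072 V = 37.384 µV.
σ_q = LSB/√12 = 37.384 µV/3.4641 = 10.8 µV.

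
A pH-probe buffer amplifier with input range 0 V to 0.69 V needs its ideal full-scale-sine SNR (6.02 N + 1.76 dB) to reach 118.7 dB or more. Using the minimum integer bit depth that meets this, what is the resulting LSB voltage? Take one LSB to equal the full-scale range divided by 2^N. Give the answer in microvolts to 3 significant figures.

Full-scale range = 0.69 V.
6.02 N + 1.76 ≥ 118.7 gives N ≥ 19.425, so the minimum integer is 20.
Step size = 0.69/1048576 V = 0.658 µV.

0.658 µV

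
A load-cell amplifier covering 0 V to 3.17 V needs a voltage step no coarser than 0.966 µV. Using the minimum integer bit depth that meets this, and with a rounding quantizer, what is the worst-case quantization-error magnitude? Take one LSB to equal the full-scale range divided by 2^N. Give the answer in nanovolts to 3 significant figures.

378 nV

V_FS = 3.17 V.
3.17 V / 0.966 µV = 3.282e6. Since 2^21 = 2097152 and 2^22 = 4194304, N = 22.
LSB = 3.17 V ÷ 2^22 = 3.17/4194304 V = 0.75579 µV.
|e|_max = LSB/2 = 378 nV.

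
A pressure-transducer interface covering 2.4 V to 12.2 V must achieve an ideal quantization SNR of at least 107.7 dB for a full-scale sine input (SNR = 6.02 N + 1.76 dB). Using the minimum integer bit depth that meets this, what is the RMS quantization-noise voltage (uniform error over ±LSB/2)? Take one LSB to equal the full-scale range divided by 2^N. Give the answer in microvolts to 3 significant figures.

Span: 12.2 V − (2.4 V) = 9.8 V.
N ≥ (107.7 − 1.76)/6.02 = 17.598 → N_min = 18.
One LSB is 9.8 V / 262144 = 37.384 µV.
V_rms = LSB/√12 = 10.8 µV.

10.8 µV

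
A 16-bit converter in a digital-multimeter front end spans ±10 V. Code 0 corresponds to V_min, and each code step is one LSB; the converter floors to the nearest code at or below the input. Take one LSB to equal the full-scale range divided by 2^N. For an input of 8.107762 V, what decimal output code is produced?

59335

Range = 10 − (-10) = 20 V. LSB = 20 V / 2^16 ≈ 305.2 µV.
code = ⌊(V_in − V_min)/LSB⌋ = ⌊(V_in − V_min) × 2^16 / range⌋
     = ⌊(8.107762 − (-10)) × 65536 / 20⌋ = ⌊18.107762 × 65536/20⌋
     = ⌊59335.515⌋ = 59335.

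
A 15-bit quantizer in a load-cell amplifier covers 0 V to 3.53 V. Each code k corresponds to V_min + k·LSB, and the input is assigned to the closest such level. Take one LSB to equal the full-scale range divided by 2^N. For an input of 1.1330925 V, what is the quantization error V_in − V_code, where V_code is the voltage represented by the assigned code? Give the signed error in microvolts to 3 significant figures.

+19.4 µV

Span = 3.53 V. LSB = 3.53 V / 2^15 ≈ 107.7 µV.
(1.1330925 − (0)) / LSB = 1.1330925 × 32768/3.53 = 10518.1799. Nearest integer: k = 10518.
V_code = V_min + k × range/2^15 = 0 + 10518 × 3.53/32768 = 1.1330731201 V.
e = 1.1330925 − (1.1330731201) = +19.4 µV.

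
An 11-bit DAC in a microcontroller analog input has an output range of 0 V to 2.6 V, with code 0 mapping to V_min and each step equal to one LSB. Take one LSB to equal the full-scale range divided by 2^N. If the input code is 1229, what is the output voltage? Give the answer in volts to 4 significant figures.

1.560 V

Full-scale range = 2.6 V. LSB = 2.6 V / 2^11.
Output = V_min + (1229/2048) × range = 0 + 0.600098 × 2.6 V
      = 0 + 1.56025 = 1.56025 V.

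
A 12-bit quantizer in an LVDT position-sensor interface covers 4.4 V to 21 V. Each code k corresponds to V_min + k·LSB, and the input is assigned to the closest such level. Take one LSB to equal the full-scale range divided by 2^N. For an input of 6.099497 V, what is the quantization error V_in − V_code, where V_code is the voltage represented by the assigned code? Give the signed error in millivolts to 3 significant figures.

Span: 21 V − (4.4 V) = 16.6 V. LSB = 16.6 V / 2^12 ≈ 4.053 mV.
(6.099497 − (4.4)) / LSB = 1.699497 × 4096/16.6 = 419.3458. Nearest integer: k = 419.
V_code = V_min + k × range/2^12 = 4.4 + 419 × 16.6/4096 = 6.098095703 V.
V_in − V_code = 6.099497 − (6.098095703) = +1.40 mV.

+1.40 mV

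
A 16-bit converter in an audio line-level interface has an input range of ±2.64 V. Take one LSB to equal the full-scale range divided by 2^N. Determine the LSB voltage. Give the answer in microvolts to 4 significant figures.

Span: 2.64 V − (-2.64 V) = 5.28 V.
There are 2^16 = 65536 steps.
LSB = 5.28 V / 2^16 = 80.57 µV.

80.57 µV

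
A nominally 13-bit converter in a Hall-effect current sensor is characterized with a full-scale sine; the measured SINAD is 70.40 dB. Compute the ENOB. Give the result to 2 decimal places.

11.40 bits

ENOB = (70.40 − 1.76)/6.02 = 11.4020 bits.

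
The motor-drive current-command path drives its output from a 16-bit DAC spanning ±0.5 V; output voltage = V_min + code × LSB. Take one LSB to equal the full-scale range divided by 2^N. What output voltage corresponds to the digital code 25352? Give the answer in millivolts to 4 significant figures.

The full-scale span is 0.5 − (-0.5) = 1 V. LSB = 1 V / 2^16.
V_out = V_min + code × LSB = -0.5 V + 25352 × 1 V / 65536
      = -0.5 + 0.386841 = -0.113159 V.

-113.2 mV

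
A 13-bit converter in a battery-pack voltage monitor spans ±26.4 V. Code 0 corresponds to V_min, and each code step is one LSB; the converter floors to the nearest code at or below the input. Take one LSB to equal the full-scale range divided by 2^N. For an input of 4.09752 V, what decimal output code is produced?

Full-scale range = 26.4 V − (-26.4 V) = 52.8 V. LSB = 52.8 V / 2^13 ≈ 6.445 mV.
(V_in − V_min) × 2^13/range = (4.09752 − (-26.4)) × 8192/52.8 = 4731.736.
Floor → code = 4731.

4731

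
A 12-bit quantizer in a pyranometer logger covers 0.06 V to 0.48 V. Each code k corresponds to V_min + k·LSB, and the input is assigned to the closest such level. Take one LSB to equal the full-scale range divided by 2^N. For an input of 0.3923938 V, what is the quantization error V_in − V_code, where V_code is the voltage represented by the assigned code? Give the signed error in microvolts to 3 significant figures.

Full-scale range = 0.48 V − (0.06 V) = 0.42 V. LSB = 0.42 V / 2^12 ≈ 102.5 µV.
(0.3923938 − (0.06)) / LSB = 0.3323938 × 4096/0.42 = 3241.6310. Nearest integer: k = 3242.
Reconstructed level: 0.06 + 3242 × 0.42/4096 V = 0.3924316406 V.
V_in − V_code = 0.3923938 − (0.3924316406) = −37.8 µV.

−37.8 µV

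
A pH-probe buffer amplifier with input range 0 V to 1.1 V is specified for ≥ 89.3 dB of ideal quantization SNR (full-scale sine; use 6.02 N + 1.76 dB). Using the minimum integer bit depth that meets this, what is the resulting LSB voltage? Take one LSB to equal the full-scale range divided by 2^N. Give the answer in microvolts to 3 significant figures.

33.6 µV

V_FS = 1.1 V.
N ≥ (89.3 − 1.76)/6.02 = 14.542 → N_min = 15.
Step size = 1.1/32768 V = 33.6 µV.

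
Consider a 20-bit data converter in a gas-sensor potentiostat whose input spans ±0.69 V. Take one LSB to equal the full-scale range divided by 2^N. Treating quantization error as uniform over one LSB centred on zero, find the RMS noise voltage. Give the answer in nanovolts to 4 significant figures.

Span: 0.69 V − (-0.69 V) = 1.38 V.
LSB = 1.38 V / 2^20 = 1.31607 µV.
σ_q = LSB/√12 = 1.31607 µV/3.4641 = 379.9 nV.

379.9 nV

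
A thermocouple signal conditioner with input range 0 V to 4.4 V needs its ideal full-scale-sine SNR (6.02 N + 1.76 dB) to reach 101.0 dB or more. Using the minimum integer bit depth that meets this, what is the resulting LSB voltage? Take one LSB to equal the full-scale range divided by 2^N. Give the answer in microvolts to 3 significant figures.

Span = 4.4 V.
Solving 6.02 N ≥ 101.0 − 1.76: N ≥ 16.485. Round up → N = 17.
LSB = 4.4 V / 2^17 = 33.6 µV.

33.6 µV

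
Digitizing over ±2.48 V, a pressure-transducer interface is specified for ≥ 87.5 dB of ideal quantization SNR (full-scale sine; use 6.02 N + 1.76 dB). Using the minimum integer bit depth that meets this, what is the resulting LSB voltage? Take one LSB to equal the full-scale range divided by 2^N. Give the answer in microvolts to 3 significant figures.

Full-scale range = 2.48 V − (-2.48 V) = 4.96 V.
N ≥ (87.5 − 1.76)/6.02 = 14.243 → N_min = 15.
LSB = 4.96 V / 2^15 = 151 µV.

151 µV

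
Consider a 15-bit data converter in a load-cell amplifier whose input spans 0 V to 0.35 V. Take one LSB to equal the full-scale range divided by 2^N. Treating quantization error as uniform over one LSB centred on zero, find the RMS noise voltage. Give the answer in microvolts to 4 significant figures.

Span = 0.35 V.
Step size = 0.35/32768 V = 10.6812 µV.
V_rms = LSB/√12 = 10.6812 µV / √12 = 3.083 µV.

3.083 µV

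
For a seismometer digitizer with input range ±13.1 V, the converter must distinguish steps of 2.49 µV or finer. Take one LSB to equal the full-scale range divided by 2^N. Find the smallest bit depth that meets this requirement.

24 bits

Range = 13.1 − (-13.1) = 26.2 V.
26.2 V / 2.49 µV = 1.052e7. Since 2^23 = 8388608 and 2^24 = 16777216, N = 24.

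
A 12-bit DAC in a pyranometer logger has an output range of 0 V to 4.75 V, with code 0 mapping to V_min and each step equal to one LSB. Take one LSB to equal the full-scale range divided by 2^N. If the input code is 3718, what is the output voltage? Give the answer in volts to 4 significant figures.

Range is 4.75 V. LSB = 4.75 V / 2^12.
V_out = V_min + code × LSB = 0 V + 3718 × 4.75 V / 4096
      = 0 + 4.31165 = 4.31165 V.

4.312 V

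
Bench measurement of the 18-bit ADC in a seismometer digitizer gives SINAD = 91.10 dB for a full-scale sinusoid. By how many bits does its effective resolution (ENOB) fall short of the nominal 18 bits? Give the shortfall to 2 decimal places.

3.16 bits

ENOB = (SINAD − 1.76)/6.02 = (91.10 − 1.76)/6.02 = 14.8405 bits.
18 − 14.8405 = 3.16 bits below nominal.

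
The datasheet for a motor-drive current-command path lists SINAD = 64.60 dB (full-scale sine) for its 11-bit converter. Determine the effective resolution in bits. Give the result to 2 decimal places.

10.44 bits

Inverting SNR = 6.02 N + 1.76: N_eff = (64.60 − 1.76)/6.02 = 10.4385.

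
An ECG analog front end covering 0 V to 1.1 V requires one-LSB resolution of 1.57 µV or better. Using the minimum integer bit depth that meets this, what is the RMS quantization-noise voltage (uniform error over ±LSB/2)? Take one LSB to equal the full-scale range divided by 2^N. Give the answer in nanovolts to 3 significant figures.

303 nV

Span = 1.1 V.
Need 2^N ≥ 1.1 V / 1.57 µV = 700600 → N_min = 20.
LSB = 1.1 V ÷ 2^20 = 1.1/1048576 V = 1.0490 µV.
σ_q = LSB/√12 = 1.0490 µV/3.4641 = 303 nV.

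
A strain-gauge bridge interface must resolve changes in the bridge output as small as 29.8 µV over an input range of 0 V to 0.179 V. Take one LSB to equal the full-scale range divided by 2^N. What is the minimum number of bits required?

Full-scale range = 0.179 V.
0.179 V / 29.8 µV = 6007. Since 2^12 = 4096 and 2^13 = 8192, N = 13.

13 bits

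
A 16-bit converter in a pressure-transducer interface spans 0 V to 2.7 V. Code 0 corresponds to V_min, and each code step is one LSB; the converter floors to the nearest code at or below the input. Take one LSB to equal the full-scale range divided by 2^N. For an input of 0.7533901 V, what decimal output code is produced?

18286

Full-scale range = 2.7 V. LSB = 2.7 V / 2^16 ≈ 41.20 µV.
code = ⌊(V_in − V_min)/LSB⌋ = ⌊(V_in − V_min) × 2^16 / range⌋
     = ⌊(0.7533901 − (0)) × 65536 / 2.7⌋ = ⌊0.7533901 × 65536/2.7⌋
     = ⌊18286.731⌋ = 18286.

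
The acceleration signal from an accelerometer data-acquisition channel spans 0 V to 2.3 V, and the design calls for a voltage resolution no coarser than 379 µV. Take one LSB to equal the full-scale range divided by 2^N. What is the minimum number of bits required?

13 bits

Full-scale range = 2.3 V.
2.3 V / 379 µV = 6069. Since 2^12 = 4096 and 2^13 = 8192, N = 13.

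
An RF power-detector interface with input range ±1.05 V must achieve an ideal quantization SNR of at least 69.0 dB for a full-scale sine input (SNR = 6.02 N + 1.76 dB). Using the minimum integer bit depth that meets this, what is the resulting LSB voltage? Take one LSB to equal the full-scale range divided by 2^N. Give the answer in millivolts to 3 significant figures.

0.513 mV

The full-scale span is 1.05 − (-1.05) = 2.1 V.
6.02 N + 1.76 ≥ 69.0 gives N ≥ 11.169, so the minimum integer is 12.
LSB = 2.1 V ÷ 2^12 = 2.1/4096 V = 0.513 mV.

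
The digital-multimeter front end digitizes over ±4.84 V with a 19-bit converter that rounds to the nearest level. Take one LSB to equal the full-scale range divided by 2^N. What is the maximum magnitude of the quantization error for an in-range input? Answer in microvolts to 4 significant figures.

Full-scale range = 4.84 V − (-4.84 V) = 9.68 V.
LSB = 9.68 V / 2^19 = 18.4631 µV.
|e|_max = LSB/2 = 9.232 µV.

9.232 µV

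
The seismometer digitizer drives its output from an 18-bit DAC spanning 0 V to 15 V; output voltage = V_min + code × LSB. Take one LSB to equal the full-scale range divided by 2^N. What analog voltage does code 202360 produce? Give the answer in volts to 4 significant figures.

11.58 V

Span = 15 V. LSB = 15 V / 2^18.
V_out = 0 + 202360 × (15/262144) V
      = 0 V + 11.5791 V = 11.5791 V.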